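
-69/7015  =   - 3/305=- 0.01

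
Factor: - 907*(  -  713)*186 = 120284526 = 2^1 * 3^1 * 23^1 *31^2*907^1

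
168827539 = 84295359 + 84532180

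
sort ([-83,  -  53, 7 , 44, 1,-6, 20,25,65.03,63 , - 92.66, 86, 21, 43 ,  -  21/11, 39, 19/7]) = [-92.66, - 83, - 53, -6, - 21/11 , 1 , 19/7, 7, 20,21 , 25,39 , 43 , 44 , 63,65.03, 86 ]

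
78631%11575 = 9181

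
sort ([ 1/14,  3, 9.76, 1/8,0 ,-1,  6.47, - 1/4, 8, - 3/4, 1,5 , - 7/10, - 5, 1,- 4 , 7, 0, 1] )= [-5, - 4, - 1 ,- 3/4 , -7/10,-1/4, 0,0,1/14,1/8, 1,1 , 1 , 3,5 , 6.47 , 7, 8,9.76] 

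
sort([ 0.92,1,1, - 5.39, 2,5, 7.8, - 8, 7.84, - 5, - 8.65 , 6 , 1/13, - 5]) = [ - 8.65,-8,-5.39 , - 5, - 5, 1/13,0.92,  1,1, 2, 5,6,7.8 , 7.84 ] 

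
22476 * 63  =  1415988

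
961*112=107632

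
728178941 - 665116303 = 63062638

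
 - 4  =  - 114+110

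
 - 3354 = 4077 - 7431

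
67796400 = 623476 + 67172924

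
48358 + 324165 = 372523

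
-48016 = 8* (- 6002)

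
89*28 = 2492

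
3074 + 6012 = 9086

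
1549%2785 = 1549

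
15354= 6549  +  8805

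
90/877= 90/877 = 0.10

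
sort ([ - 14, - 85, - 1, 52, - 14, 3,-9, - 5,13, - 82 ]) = [ - 85, - 82, - 14,  -  14,- 9, - 5,  -  1,3 , 13, 52 ] 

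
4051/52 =4051/52  =  77.90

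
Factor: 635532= 2^2*3^1*211^1 *251^1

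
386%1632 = 386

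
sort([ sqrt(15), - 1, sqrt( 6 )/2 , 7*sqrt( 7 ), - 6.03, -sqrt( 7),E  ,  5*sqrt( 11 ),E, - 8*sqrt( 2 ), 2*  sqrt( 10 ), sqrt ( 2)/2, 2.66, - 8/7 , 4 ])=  [ - 8*sqrt( 2 ), - 6.03,-sqrt( 7 ), - 8/7, - 1,sqrt (2 )/2, sqrt( 6) /2, 2.66, E,E, sqrt( 15), 4,2*sqrt( 10), 5* sqrt( 11 ),7*sqrt( 7 )] 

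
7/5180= 1/740 = 0.00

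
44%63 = 44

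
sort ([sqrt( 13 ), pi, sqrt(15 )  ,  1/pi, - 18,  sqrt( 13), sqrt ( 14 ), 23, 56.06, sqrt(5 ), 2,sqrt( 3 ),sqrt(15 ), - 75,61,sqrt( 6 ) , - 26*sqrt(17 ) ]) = [-26*sqrt( 17 ), - 75, - 18,1/pi,  sqrt ( 3) , 2,sqrt( 5 ), sqrt( 6 ), pi, sqrt( 13), sqrt( 13),  sqrt(14 ),  sqrt (15 ), sqrt( 15), 23, 56.06,61]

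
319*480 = 153120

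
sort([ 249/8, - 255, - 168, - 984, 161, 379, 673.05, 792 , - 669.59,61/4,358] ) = [ - 984, - 669.59, - 255, - 168, 61/4,  249/8, 161, 358 , 379,  673.05,792] 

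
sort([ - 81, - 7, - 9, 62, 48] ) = [ - 81,-9, - 7, 48,62]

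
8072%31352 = 8072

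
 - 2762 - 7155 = - 9917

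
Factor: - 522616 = -2^3*65327^1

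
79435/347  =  79435/347 = 228.92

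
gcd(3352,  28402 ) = 2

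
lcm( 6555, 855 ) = 19665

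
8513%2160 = 2033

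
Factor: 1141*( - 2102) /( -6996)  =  1199191/3498= 2^( - 1 )*3^( - 1)*7^1*11^(- 1)*53^ ( - 1)*163^1*1051^1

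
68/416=17/104 = 0.16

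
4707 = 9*523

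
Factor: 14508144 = 2^4*3^2*7^1*37^1*389^1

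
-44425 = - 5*8885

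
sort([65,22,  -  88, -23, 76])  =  [ - 88, - 23, 22,  65, 76]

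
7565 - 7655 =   -  90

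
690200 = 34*20300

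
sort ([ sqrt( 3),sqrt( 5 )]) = [ sqrt(3),sqrt( 5)]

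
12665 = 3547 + 9118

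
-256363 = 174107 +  - 430470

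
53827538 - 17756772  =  36070766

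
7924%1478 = 534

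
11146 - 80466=- 69320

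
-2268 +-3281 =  - 5549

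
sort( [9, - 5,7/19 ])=[-5,7/19,  9 ] 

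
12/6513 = 4/2171= 0.00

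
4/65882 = 2/32941 = 0.00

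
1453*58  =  84274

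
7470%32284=7470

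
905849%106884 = 50777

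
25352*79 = 2002808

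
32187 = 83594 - 51407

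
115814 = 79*1466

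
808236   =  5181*156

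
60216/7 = 60216/7 = 8602.29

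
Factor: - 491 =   -  491^1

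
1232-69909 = - 68677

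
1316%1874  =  1316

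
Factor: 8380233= 3^3 * 310379^1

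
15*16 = 240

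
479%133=80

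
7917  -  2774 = 5143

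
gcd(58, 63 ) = 1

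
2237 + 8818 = 11055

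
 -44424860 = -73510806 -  - 29085946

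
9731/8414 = 1 + 1317/8414 = 1.16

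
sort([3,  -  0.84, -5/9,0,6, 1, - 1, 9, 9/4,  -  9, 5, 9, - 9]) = [ - 9,-9, - 1, - 0.84,  -  5/9, 0,1,9/4, 3, 5,6,9, 9 ] 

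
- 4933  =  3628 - 8561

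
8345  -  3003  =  5342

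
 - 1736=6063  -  7799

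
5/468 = 5/468= 0.01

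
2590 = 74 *35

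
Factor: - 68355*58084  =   - 3970331820 = - 2^2*3^2 * 5^1*7^2*13^1*31^1*1117^1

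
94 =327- 233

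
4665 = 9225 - 4560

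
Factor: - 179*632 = -113128  =  - 2^3 * 79^1*179^1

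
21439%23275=21439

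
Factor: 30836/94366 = 15418/47183  =  2^1*13^1*29^(-1)*593^1*1627^( -1 )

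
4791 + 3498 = 8289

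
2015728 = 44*45812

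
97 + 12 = 109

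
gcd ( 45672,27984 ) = 264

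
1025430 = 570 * 1799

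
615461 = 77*7993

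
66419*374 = 24840706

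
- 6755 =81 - 6836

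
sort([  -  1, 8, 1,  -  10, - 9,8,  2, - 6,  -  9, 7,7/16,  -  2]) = [  -  10,- 9, - 9,-6 ,  -  2,  -  1, 7/16 , 1,2,7, 8,8 ] 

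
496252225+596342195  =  1092594420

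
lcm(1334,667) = 1334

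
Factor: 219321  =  3^3*8123^1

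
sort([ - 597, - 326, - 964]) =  [ - 964, - 597, - 326 ] 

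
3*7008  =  21024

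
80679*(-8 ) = -645432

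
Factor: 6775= 5^2 *271^1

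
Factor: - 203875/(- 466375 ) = 233/533 = 13^( - 1)*41^( - 1)*233^1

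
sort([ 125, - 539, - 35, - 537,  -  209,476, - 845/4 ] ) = [ - 539,  -  537,  -  845/4, - 209, - 35, 125,  476 ]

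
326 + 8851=9177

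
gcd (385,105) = 35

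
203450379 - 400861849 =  - 197411470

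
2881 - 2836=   45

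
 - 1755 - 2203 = - 3958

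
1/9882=1/9882 = 0.00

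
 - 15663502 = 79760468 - 95423970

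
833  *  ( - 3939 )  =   - 3281187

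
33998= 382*89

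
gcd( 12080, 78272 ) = 16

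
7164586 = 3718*1927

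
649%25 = 24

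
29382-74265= - 44883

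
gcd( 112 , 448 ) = 112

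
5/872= 5/872  =  0.01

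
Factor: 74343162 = 2^1*3^1*19^1*719^1*907^1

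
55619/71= 783 + 26/71 = 783.37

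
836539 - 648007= 188532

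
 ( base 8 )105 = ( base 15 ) 49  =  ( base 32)25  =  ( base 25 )2j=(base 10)69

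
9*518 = 4662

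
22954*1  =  22954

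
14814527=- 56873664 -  - 71688191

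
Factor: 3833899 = 3833899^1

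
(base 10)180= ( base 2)10110100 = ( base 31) 5p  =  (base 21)8C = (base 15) c0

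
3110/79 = 39+29/79=39.37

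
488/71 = 6 +62/71 = 6.87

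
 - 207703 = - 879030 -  - 671327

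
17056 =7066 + 9990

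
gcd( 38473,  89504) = 1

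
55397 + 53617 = 109014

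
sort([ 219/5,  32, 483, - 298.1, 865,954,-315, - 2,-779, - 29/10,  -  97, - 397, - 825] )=[ - 825 ,  -  779, -397,-315,-298.1, - 97,-29/10,  -  2, 32, 219/5 , 483,865,954]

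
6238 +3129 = 9367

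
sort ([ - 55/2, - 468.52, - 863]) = [-863, - 468.52, - 55/2]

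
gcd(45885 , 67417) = 7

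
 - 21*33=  - 693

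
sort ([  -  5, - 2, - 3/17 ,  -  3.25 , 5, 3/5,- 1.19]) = [  -  5,-3.25, - 2, - 1.19, - 3/17, 3/5,5] 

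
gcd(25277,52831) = 23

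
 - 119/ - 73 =119/73 =1.63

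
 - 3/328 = -3/328 = - 0.01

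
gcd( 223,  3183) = 1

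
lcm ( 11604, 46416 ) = 46416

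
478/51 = 478/51  =  9.37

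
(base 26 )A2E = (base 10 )6826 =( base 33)68s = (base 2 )1101010101010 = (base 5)204301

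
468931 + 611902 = 1080833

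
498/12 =41 + 1/2= 41.50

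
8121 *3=24363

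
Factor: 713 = 23^1*31^1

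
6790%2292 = 2206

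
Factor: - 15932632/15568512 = -1991579/1946064 = - 2^( - 4)*3^(- 1) *271^1 * 7349^1 * 40543^( - 1 )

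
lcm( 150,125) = 750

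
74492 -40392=34100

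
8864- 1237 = 7627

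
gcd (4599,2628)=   657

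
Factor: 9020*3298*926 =27546610960 = 2^4*5^1*11^1 * 17^1*41^1*97^1*463^1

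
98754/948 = 16459/158 = 104.17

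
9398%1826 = 268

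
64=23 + 41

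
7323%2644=2035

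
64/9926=32/4963 = 0.01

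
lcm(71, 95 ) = 6745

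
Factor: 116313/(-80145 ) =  - 3^(-1)*5^(  -  1 )*13^( - 1)*283^1 = - 283/195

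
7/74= 7/74 = 0.09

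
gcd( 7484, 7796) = 4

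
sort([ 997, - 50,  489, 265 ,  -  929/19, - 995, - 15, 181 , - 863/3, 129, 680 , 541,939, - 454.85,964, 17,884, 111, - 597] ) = [ - 995,  -  597,  -  454.85, - 863/3, - 50,- 929/19, - 15, 17, 111,129 , 181, 265,489,541,680,884, 939,964 , 997]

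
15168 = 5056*3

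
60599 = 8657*7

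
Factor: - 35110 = -2^1*5^1*3511^1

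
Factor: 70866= 2^1*3^2*31^1*127^1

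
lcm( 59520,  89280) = 178560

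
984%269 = 177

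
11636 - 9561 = 2075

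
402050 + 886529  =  1288579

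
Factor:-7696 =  - 2^4*13^1*37^1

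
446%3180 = 446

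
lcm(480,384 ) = 1920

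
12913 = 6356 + 6557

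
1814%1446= 368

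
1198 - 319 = 879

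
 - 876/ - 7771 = 876/7771 = 0.11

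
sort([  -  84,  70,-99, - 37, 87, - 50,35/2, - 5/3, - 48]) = [-99, - 84, - 50,-48,  -  37, - 5/3, 35/2,  70,87]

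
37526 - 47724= - 10198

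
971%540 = 431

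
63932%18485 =8477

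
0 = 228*0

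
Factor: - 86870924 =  - 2^2 *7^3*63317^1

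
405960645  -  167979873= 237980772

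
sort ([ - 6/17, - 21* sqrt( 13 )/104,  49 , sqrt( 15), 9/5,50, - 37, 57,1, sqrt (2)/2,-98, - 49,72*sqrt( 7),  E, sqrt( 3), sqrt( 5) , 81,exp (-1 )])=[ - 98, - 49, - 37,-21*sqrt(13)/104,-6/17,exp(-1),sqrt( 2)/2, 1,sqrt(3 ), 9/5, sqrt( 5),E,sqrt( 15 ),49,50,57, 81,72 *sqrt(7)]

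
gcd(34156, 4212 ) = 4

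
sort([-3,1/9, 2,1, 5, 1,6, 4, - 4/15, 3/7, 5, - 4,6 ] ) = [  -  4, - 3, - 4/15, 1/9,3/7,  1, 1, 2,4, 5,5, 6, 6]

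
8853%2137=305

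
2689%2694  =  2689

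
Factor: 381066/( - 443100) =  - 43/50 = - 2^( - 1)*5^( - 2)*43^1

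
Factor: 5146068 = 2^2*3^1 * 43^1 *9973^1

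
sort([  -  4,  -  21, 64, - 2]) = [ - 21, - 4, - 2, 64]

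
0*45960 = 0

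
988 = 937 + 51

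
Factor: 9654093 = 3^3* 357559^1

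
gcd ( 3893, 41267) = 1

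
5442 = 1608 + 3834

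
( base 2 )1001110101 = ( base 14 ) 32D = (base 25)104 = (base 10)629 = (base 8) 1165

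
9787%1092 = 1051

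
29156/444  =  65 + 2/3=65.67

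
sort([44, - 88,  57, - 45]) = [-88,  -  45,  44,57 ] 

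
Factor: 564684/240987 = 188228/80329=2^2*47057^1  *  80329^ (- 1)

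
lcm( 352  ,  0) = 0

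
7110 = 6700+410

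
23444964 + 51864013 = 75308977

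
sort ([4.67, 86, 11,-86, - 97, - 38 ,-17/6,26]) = [-97,  -  86, - 38,-17/6,4.67,11,  26,86 ]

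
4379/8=547+ 3/8 = 547.38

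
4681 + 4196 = 8877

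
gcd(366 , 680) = 2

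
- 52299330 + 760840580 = 708541250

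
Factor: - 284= - 2^2*71^1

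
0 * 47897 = 0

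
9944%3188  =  380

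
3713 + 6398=10111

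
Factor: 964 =2^2*241^1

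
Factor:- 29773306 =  - 2^1*359^1*41467^1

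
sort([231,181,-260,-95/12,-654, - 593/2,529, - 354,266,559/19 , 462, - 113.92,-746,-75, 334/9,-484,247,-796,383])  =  [-796,- 746, - 654 ,-484, - 354,-593/2,-260 ,-113.92, - 75, -95/12, 559/19, 334/9,181 , 231, 247, 266,383, 462,529 ] 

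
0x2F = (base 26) 1l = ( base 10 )47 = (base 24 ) 1N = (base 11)43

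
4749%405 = 294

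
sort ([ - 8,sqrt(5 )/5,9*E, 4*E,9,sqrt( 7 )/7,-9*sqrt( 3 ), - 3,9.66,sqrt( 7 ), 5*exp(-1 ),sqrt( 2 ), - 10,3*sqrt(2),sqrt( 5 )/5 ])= [-9*sqrt( 3 ), - 10,-8,-3,sqrt( 7)/7, sqrt( 5)/5,sqrt (5 )/5,sqrt( 2 ),  5*exp( - 1 ),sqrt( 7), 3 *sqrt( 2 ), 9,9.66,  4*E,9*E ] 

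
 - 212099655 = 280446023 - 492545678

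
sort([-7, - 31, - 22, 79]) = [  -  31, -22,-7, 79 ] 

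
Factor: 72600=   2^3*3^1*5^2*11^2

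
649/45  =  649/45 = 14.42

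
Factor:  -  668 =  - 2^2 * 167^1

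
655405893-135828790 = 519577103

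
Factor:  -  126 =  - 2^1*3^2*7^1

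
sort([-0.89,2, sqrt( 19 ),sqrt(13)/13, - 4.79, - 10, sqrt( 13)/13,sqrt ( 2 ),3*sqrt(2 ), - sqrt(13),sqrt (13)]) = [ - 10 ,-4.79,-sqrt(13 ), -0.89,sqrt(13) /13 , sqrt (13 )/13 , sqrt(2 ), 2 , sqrt ( 13 ),3*sqrt(2),  sqrt(  19 ) ]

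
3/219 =1/73 = 0.01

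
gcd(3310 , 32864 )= 2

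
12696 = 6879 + 5817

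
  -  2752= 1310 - 4062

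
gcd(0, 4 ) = 4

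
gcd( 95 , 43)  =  1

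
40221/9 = 4469 = 4469.00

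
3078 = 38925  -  35847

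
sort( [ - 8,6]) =[ - 8, 6]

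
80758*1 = 80758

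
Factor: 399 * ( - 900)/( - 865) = 71820/173= 2^2*3^3*5^1*7^1*19^1*173^( - 1)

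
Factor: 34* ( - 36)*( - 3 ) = 3672 = 2^3 * 3^3*17^1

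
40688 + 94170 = 134858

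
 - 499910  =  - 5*99982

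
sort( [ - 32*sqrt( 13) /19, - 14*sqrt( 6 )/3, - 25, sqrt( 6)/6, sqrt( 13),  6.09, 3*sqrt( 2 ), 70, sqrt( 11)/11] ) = [ - 25, - 14*sqrt( 6) /3, - 32*sqrt( 13)/19, sqrt( 11) /11 , sqrt(6) /6,sqrt(13 ), 3* sqrt( 2 ), 6.09 , 70]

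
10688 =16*668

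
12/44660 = 3/11165 = 0.00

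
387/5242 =387/5242 = 0.07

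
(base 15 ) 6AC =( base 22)32G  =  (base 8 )2750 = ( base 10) 1512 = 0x5E8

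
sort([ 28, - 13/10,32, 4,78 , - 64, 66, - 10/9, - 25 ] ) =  [ - 64,-25,  -  13/10, - 10/9, 4,  28,32 , 66,78] 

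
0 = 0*837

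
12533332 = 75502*166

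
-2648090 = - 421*6290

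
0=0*7572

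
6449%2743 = 963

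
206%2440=206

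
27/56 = 27/56 =0.48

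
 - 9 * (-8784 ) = 79056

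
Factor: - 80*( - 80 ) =2^8*5^2=6400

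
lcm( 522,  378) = 10962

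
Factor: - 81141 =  - 3^1*17^1 * 37^1*43^1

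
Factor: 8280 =2^3*3^2*5^1*23^1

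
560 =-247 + 807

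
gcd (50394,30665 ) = 1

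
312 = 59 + 253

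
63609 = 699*91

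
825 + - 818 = 7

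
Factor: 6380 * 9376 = 2^7 * 5^1*11^1*29^1*293^1 = 59818880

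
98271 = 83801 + 14470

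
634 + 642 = 1276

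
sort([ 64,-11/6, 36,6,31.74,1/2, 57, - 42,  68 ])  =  [ - 42,-11/6, 1/2, 6, 31.74, 36,57,64,  68]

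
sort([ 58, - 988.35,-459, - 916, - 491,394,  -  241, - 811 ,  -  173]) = [ - 988.35, -916, - 811, - 491, - 459, - 241, - 173,58,394]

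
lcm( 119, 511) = 8687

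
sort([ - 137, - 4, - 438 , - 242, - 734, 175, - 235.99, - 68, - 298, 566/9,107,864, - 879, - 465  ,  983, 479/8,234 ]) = [ - 879, - 734, - 465, - 438, - 298, - 242, - 235.99, - 137, - 68, - 4, 479/8, 566/9, 107, 175,234, 864, 983 ]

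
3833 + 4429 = 8262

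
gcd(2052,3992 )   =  4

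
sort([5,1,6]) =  [ 1,5, 6]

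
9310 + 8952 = 18262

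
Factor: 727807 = 727807^1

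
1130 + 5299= 6429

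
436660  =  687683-251023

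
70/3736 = 35/1868 =0.02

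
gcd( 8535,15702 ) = 3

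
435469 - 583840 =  - 148371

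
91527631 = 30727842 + 60799789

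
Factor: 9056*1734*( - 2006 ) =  - 2^7*3^1*17^3*59^1*283^1 = - 31500426624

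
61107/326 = 61107/326 = 187.44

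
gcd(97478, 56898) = 2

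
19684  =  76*259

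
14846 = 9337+5509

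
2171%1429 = 742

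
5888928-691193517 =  -685304589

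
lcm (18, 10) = 90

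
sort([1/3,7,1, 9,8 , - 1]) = [-1, 1/3,1,7, 8,  9]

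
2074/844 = 1037/422 = 2.46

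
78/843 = 26/281 = 0.09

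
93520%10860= 6640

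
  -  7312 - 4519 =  - 11831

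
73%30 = 13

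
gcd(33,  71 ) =1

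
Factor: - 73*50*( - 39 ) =2^1*3^1 *5^2*13^1*73^1 = 142350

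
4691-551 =4140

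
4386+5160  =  9546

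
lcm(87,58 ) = 174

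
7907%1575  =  32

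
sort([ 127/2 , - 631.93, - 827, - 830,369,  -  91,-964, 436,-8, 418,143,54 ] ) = [ - 964, -830  , - 827, - 631.93, - 91, - 8, 54,127/2,  143,369,418 , 436 ]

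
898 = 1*898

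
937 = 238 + 699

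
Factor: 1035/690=2^( - 1) * 3^1=3/2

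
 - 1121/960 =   -  1121/960 =- 1.17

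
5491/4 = 5491/4 = 1372.75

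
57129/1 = 57129 = 57129.00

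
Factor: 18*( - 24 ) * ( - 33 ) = 14256 = 2^4*3^4*11^1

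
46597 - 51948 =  - 5351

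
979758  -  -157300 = 1137058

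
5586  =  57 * 98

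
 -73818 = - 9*8202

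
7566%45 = 6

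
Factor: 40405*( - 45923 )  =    -  5^1*19^1*2417^1*8081^1  =  -1855518815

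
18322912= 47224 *388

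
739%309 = 121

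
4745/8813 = 4745/8813 = 0.54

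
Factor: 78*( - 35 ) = -2^1*3^1*5^1*7^1*13^1 = - 2730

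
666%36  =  18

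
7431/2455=7431/2455 = 3.03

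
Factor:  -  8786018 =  - 2^1*19^2 * 43^1*283^1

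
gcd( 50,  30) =10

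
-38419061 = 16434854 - 54853915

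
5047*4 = 20188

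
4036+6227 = 10263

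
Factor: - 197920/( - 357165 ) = 39584/71433 = 2^5*3^( - 2 )*1237^1*7937^( - 1 ) 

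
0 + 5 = 5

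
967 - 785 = 182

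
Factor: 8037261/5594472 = 893029/621608 = 2^( - 3) * 13^( - 1 ) *43^( - 1 )* 139^(-1) * 893029^1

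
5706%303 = 252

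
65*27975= 1818375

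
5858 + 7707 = 13565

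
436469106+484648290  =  921117396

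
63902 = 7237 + 56665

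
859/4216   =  859/4216 = 0.20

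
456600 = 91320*5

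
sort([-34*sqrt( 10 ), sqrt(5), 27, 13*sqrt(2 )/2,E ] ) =[ - 34*sqrt( 10),sqrt( 5 ),E, 13*sqrt(2 ) /2, 27 ]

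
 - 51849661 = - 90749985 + 38900324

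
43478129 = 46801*929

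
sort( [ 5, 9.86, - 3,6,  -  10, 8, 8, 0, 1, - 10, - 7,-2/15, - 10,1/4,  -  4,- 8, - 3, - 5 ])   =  [-10, - 10,-10,  -  8, - 7, - 5 , - 4,-3, - 3, - 2/15, 0, 1/4, 1,5, 6, 8, 8, 9.86 ]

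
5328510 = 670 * 7953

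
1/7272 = 1/7272 = 0.00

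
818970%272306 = 2052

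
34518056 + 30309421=64827477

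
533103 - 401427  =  131676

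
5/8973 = 5/8973 =0.00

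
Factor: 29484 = 2^2* 3^4*7^1*13^1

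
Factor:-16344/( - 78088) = 3^2*43^(-1)= 9/43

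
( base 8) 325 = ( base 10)213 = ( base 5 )1323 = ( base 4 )3111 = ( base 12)159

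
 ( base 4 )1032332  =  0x13BE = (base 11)3885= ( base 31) 581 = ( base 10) 5054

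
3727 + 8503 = 12230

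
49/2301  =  49/2301 =0.02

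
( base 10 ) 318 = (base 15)163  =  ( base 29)AS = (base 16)13e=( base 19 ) ge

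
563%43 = 4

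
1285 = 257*5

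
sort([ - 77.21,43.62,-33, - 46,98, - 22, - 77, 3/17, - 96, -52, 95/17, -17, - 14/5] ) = [ - 96, - 77.21,  -  77, - 52,  -  46, -33, - 22, - 17, - 14/5, 3/17,95/17,43.62,98]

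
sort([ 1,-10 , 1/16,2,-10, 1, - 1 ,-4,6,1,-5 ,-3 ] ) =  [ - 10, - 10, -5, - 4,-3, - 1,  1/16,1,1,  1,2,  6 ]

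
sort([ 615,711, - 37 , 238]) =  [- 37, 238,  615, 711]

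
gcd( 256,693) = 1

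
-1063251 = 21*( - 50631)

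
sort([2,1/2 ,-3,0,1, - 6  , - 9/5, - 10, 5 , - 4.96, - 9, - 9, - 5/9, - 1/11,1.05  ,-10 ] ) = [-10,  -  10, - 9, - 9, - 6, - 4.96, - 3,-9/5, - 5/9,  -  1/11, 0, 1/2 , 1, 1.05, 2,5 ] 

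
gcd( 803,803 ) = 803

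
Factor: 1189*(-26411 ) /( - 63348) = 2^( - 2 )*3^( - 1 )*7^4 * 11^1*29^1*41^1*  5279^(  -  1) = 31402679/63348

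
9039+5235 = 14274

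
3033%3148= 3033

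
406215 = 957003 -550788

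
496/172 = 2 + 38/43 = 2.88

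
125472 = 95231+30241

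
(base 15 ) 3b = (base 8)70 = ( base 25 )26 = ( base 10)56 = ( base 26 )24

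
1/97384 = 1/97384  =  0.00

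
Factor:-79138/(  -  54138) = 39569/27069 =3^( - 1)*7^( - 1 )*1289^(-1 )* 39569^1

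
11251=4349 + 6902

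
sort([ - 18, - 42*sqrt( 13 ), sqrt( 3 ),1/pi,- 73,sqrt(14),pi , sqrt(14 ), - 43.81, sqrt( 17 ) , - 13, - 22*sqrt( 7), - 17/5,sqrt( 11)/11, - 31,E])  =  [ - 42 * sqrt(13 ), - 73,-22 * sqrt(7 ), - 43.81,  -  31,  -  18 , - 13 , - 17/5, sqrt( 11)/11 , 1/pi,sqrt( 3), E,pi,sqrt( 14),sqrt(14),sqrt(17)]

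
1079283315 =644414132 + 434869183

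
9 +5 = 14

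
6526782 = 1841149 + 4685633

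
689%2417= 689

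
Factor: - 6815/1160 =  - 2^( - 3 )*47^1 =- 47/8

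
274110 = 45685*6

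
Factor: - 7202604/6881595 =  - 2^2*5^( - 1)*7^(-1 )*65539^ ( - 1 )*600217^1 = -2400868/2293865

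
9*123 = 1107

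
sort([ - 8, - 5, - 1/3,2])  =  [ - 8, - 5,  -  1/3,2 ]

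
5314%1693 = 235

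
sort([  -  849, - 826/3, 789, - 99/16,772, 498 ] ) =[ - 849, - 826/3,-99/16, 498, 772,  789 ]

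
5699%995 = 724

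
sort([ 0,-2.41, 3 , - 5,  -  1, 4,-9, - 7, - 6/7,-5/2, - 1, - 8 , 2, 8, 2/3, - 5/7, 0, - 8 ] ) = [ -9, - 8, - 8, - 7,  -  5, - 5/2, -2.41, - 1, - 1, - 6/7 , - 5/7, 0, 0, 2/3, 2, 3,4, 8]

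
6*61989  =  371934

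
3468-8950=-5482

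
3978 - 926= 3052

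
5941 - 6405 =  - 464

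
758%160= 118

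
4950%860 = 650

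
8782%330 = 202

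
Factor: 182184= 2^3*3^1* 7591^1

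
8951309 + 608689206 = 617640515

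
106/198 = 53/99= 0.54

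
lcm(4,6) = 12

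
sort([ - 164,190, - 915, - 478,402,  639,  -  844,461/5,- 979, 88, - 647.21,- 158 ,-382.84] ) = [ - 979,-915, - 844 , - 647.21, - 478, - 382.84, - 164, - 158,88,461/5,  190,402,639]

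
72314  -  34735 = 37579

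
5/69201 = 5/69201 = 0.00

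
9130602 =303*30134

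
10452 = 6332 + 4120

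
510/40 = 12 + 3/4 =12.75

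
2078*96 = 199488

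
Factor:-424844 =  - 2^2*7^1*15173^1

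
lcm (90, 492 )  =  7380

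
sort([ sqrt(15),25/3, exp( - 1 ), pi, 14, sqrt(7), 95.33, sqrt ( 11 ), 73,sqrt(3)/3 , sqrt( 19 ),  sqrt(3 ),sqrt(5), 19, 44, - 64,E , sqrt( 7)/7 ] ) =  [  -  64, exp( - 1 ),sqrt ( 7)/7, sqrt( 3)/3,sqrt( 3), sqrt( 5), sqrt(7 ),E,pi, sqrt(11), sqrt( 15),sqrt (19 ),25/3, 14, 19, 44,73,  95.33 ] 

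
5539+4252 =9791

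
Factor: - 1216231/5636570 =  - 2^ ( - 1)*5^( - 1) * 17^1*  29^1*2467^1*563657^( - 1)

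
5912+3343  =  9255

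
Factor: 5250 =2^1*3^1*5^3*7^1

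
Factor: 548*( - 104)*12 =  -2^7*3^1 * 13^1*137^1  =  -683904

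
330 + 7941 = 8271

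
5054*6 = 30324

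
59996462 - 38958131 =21038331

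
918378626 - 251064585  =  667314041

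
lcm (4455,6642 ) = 365310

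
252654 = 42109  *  6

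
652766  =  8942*73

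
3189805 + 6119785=9309590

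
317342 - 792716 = - 475374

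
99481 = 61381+38100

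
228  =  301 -73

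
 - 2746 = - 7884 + 5138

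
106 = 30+76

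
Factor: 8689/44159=8689^1*44159^( - 1)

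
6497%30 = 17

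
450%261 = 189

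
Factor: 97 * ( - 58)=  - 5626 = -  2^1*29^1*97^1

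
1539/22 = 69 + 21/22 = 69.95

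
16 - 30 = -14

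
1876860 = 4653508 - 2776648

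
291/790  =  291/790=0.37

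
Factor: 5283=3^2*587^1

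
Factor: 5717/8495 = 5^ (-1 )*1699^( - 1 ) * 5717^1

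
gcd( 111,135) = 3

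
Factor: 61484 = 2^2* 19^1*809^1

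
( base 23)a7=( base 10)237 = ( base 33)76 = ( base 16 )ED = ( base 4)3231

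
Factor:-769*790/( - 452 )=2^(-1 ) * 5^1*79^1*113^( - 1 )*769^1 =303755/226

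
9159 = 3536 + 5623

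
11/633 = 11/633 = 0.02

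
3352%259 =244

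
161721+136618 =298339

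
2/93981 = 2/93981= 0.00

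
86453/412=86453/412 = 209.84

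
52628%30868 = 21760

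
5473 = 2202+3271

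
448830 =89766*5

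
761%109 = 107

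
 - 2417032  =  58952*( - 41)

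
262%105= 52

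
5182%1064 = 926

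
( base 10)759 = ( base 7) 2133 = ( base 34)mb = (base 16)2f7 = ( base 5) 11014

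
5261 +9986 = 15247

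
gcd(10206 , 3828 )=6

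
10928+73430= 84358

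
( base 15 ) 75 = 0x6E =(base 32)3e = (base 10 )110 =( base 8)156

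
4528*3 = 13584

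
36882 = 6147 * 6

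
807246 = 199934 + 607312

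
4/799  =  4/799 =0.01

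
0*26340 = 0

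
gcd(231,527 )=1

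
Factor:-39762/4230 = -47/5 = -5^(  -  1)*47^1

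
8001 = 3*2667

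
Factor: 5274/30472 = 2^( - 2)*3^2*13^(-1) = 9/52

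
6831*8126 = 55508706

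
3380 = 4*845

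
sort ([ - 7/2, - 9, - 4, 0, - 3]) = [ - 9, - 4, - 7/2, - 3,0]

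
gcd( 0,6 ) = 6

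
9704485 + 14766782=24471267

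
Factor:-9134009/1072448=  - 2^( - 6)*13^ (-1)*1289^( - 1)*9134009^1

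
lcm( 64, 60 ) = 960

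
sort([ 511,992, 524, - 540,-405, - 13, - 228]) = [ - 540, - 405, - 228, - 13,511,524,992] 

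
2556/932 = 639/233 = 2.74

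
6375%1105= 850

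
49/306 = 49/306= 0.16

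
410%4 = 2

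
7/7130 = 7/7130 = 0.00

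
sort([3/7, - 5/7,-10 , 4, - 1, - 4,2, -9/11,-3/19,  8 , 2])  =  [ - 10,-4  ,- 1,- 9/11, - 5/7,  -  3/19,3/7, 2,2 , 4, 8]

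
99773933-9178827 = 90595106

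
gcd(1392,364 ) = 4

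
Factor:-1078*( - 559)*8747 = 5270959694 =2^1*7^2 * 11^1*13^1*43^1*8747^1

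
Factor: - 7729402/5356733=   -  2^1*41^1*127^(-1)*42179^(-1)*94261^1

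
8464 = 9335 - 871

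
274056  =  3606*76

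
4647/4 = 4647/4=1161.75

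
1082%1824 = 1082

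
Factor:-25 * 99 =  -3^2*5^2*11^1 = -2475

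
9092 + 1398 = 10490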